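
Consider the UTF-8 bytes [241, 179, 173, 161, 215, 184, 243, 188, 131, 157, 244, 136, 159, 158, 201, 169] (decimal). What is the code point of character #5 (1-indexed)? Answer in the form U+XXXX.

U+0269

Offset 0: leading byte 0xF1 = 11110001 → 4-byte char #1 = F1 B3 AD A1.
Offset 4: leading byte 0xD7 = 11010111 → 2-byte char #2 = D7 B8.
Offset 6: leading byte 0xF3 = 11110011 → 4-byte char #3 = F3 BC 83 9D.
Offset 10: leading byte 0xF4 = 11110100 → 4-byte char #4 = F4 88 9F 9E.
Offset 14: leading byte 0xC9 = 11001001 → 2-byte char #5 = C9 A9.
Leading byte 0xC9 = 11001001 matches 110xxxxx → 2-byte sequence.
Byte 1: 0xC9 = 11001001, payload 01001 (5 bits).
Byte 2: 0xA9 = 10101001 (10xxxxxx ✓), payload 101001.
Concatenate: 01001101001 = 0x269 (11 bits → U+0269).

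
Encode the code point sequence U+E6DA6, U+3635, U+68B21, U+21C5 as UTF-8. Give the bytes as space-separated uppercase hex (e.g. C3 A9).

F3 A6 B6 A6 E3 98 B5 F1 A8 AC A1 E2 87 85

U+E6DA6: 4-byte form → F3 A6 B6 A6.
U+3635: 3-byte form → E3 98 B5.
U+68B21: 4-byte form → F1 A8 AC A1.
U+21C5: 3-byte form → E2 87 85.
Concatenated (14 bytes): F3 A6 B6 A6 E3 98 B5 F1 A8 AC A1 E2 87 85.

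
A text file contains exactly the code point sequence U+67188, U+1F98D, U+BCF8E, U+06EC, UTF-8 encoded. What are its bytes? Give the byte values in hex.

U+67188: 4-byte form → F1 A7 86 88.
U+1F98D: 4-byte form → F0 9F A6 8D.
U+BCF8E: 4-byte form → F2 BC BE 8E.
U+06EC: 2-byte form → DB AC.
Concatenated (14 bytes): F1 A7 86 88 F0 9F A6 8D F2 BC BE 8E DB AC.

F1 A7 86 88 F0 9F A6 8D F2 BC BE 8E DB AC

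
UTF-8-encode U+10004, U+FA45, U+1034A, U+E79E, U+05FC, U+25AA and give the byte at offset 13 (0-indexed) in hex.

0x9E

U+10004 → 4-byte form F0 90 80 84 at offsets 0–3.
U+FA45 → 3-byte form EF A9 85 at offsets 4–6.
U+1034A → 4-byte form F0 90 8D 8A at offsets 7–10.
U+E79E → 3-byte form EE 9E 9E at offsets 11–13.
Offset 13 falls in char 4's range; it's byte 3 of EE 9E 9E = 0x9E.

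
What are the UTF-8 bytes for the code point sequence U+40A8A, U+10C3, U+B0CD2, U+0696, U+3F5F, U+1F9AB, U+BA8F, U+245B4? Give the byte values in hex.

U+40A8A: 4-byte form → F1 80 AA 8A.
U+10C3: 3-byte form → E1 83 83.
U+B0CD2: 4-byte form → F2 B0 B3 92.
U+0696: 2-byte form → DA 96.
U+3F5F: 3-byte form → E3 BD 9F.
U+1F9AB: 4-byte form → F0 9F A6 AB.
U+BA8F: 3-byte form → EB AA 8F.
U+245B4: 4-byte form → F0 A4 96 B4.
Concatenated (27 bytes): F1 80 AA 8A E1 83 83 F2 B0 B3 92 DA 96 E3 BD 9F F0 9F A6 AB EB AA 8F F0 A4 96 B4.

F1 80 AA 8A E1 83 83 F2 B0 B3 92 DA 96 E3 BD 9F F0 9F A6 AB EB AA 8F F0 A4 96 B4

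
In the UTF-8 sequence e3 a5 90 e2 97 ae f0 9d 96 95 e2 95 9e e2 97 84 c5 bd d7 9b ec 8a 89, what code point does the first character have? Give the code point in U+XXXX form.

U+3950

Offset 0: leading byte 0xE3 = 11100011 → 3-byte char #1 = E3 A5 90.
Leading byte 0xE3 = 11100011 matches 1110xxxx → 3-byte sequence.
Byte 1: 0xE3 = 11100011, payload 0011 (4 bits).
Byte 2: 0xA5 = 10100101 (10xxxxxx ✓), payload 100101.
Byte 3: 0x90 = 10010000 (10xxxxxx ✓), payload 010000.
Concatenate: 0011100101010000 = 0x3950 (16 bits → U+3950).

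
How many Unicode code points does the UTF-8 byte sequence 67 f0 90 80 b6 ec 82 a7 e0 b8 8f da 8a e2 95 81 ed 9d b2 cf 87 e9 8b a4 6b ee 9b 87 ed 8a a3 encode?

Byte at offset 0: 0x67 = 01100111 → 1-byte char (#1). Advance 1.
Byte at offset 1: 0xF0 = 11110000 → 4-byte char (#2). Advance 4.
Byte at offset 5: 0xEC = 11101100 → 3-byte char (#3). Advance 3.
Byte at offset 8: 0xE0 = 11100000 → 3-byte char (#4). Advance 3.
Byte at offset 11: 0xDA = 11011010 → 2-byte char (#5). Advance 2.
Byte at offset 13: 0xE2 = 11100010 → 3-byte char (#6). Advance 3.
Byte at offset 16: 0xED = 11101101 → 3-byte char (#7). Advance 3.
Byte at offset 19: 0xCF = 11001111 → 2-byte char (#8). Advance 2.
Byte at offset 21: 0xE9 = 11101001 → 3-byte char (#9). Advance 3.
Byte at offset 24: 0x6B = 01101011 → 1-byte char (#10). Advance 1.
Byte at offset 25: 0xEE = 11101110 → 3-byte char (#11). Advance 3.
Byte at offset 28: 0xED = 11101101 → 3-byte char (#12). Advance 3.
Reached end at offset 31 after 12 code points.

12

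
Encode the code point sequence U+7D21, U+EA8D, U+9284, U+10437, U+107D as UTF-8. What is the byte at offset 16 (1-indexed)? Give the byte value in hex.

0xBD

1-indexed offset 16 is 0-indexed offset 15.
U+7D21 → 3-byte form E7 B4 A1 at offsets 0–2.
U+EA8D → 3-byte form EE AA 8D at offsets 3–5.
U+9284 → 3-byte form E9 8A 84 at offsets 6–8.
U+10437 → 4-byte form F0 90 90 B7 at offsets 9–12.
U+107D → 3-byte form E1 81 BD at offsets 13–15.
Offset 15 falls in char 5's range; it's byte 3 of E1 81 BD = 0xBD.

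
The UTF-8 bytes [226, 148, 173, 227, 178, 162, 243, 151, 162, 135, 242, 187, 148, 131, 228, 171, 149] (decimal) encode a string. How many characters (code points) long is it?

5

Byte at offset 0: 0xE2 = 11100010 → 3-byte char (#1). Advance 3.
Byte at offset 3: 0xE3 = 11100011 → 3-byte char (#2). Advance 3.
Byte at offset 6: 0xF3 = 11110011 → 4-byte char (#3). Advance 4.
Byte at offset 10: 0xF2 = 11110010 → 4-byte char (#4). Advance 4.
Byte at offset 14: 0xE4 = 11100100 → 3-byte char (#5). Advance 3.
Reached end at offset 17 after 5 code points.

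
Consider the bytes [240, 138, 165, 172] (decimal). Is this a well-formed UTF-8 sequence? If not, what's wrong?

invalid (overlong encoding)

Leading byte 0xF0 = 11110000 → 4-byte form.
Continuation bytes all match 10xxxxxx. Payload decodes to 0xA96C.
But 0xA96C < 0x10000, the minimum for a 4-byte sequence — this is an overlong encoding.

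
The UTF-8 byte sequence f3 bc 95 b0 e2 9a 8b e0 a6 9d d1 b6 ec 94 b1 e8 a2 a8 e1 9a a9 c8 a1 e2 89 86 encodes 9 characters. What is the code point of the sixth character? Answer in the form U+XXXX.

U+88A8

Offset 0: leading byte 0xF3 = 11110011 → 4-byte char #1 = F3 BC 95 B0.
Offset 4: leading byte 0xE2 = 11100010 → 3-byte char #2 = E2 9A 8B.
Offset 7: leading byte 0xE0 = 11100000 → 3-byte char #3 = E0 A6 9D.
Offset 10: leading byte 0xD1 = 11010001 → 2-byte char #4 = D1 B6.
Offset 12: leading byte 0xEC = 11101100 → 3-byte char #5 = EC 94 B1.
Offset 15: leading byte 0xE8 = 11101000 → 3-byte char #6 = E8 A2 A8.
Leading byte 0xE8 = 11101000 matches 1110xxxx → 3-byte sequence.
Byte 1: 0xE8 = 11101000, payload 1000 (4 bits).
Byte 2: 0xA2 = 10100010 (10xxxxxx ✓), payload 100010.
Byte 3: 0xA8 = 10101000 (10xxxxxx ✓), payload 101000.
Concatenate: 1000100010101000 = 0x88A8 (16 bits → U+88A8).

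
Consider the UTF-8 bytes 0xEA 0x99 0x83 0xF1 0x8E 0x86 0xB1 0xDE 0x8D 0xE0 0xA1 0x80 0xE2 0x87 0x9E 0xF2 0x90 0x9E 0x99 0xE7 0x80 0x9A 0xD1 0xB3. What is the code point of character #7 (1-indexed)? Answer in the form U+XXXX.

U+701A

Offset 0: leading byte 0xEA = 11101010 → 3-byte char #1 = EA 99 83.
Offset 3: leading byte 0xF1 = 11110001 → 4-byte char #2 = F1 8E 86 B1.
Offset 7: leading byte 0xDE = 11011110 → 2-byte char #3 = DE 8D.
Offset 9: leading byte 0xE0 = 11100000 → 3-byte char #4 = E0 A1 80.
Offset 12: leading byte 0xE2 = 11100010 → 3-byte char #5 = E2 87 9E.
Offset 15: leading byte 0xF2 = 11110010 → 4-byte char #6 = F2 90 9E 99.
Offset 19: leading byte 0xE7 = 11100111 → 3-byte char #7 = E7 80 9A.
Leading byte 0xE7 = 11100111 matches 1110xxxx → 3-byte sequence.
Byte 1: 0xE7 = 11100111, payload 0111 (4 bits).
Byte 2: 0x80 = 10000000 (10xxxxxx ✓), payload 000000.
Byte 3: 0x9A = 10011010 (10xxxxxx ✓), payload 011010.
Concatenate: 0111000000011010 = 0x701A (16 bits → U+701A).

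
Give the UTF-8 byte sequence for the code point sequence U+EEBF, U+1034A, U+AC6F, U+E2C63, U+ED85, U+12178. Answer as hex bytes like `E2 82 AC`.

EE BA BF F0 90 8D 8A EA B1 AF F3 A2 B1 A3 EE B6 85 F0 92 85 B8

U+EEBF: 3-byte form → EE BA BF.
U+1034A: 4-byte form → F0 90 8D 8A.
U+AC6F: 3-byte form → EA B1 AF.
U+E2C63: 4-byte form → F3 A2 B1 A3.
U+ED85: 3-byte form → EE B6 85.
U+12178: 4-byte form → F0 92 85 B8.
Concatenated (21 bytes): EE BA BF F0 90 8D 8A EA B1 AF F3 A2 B1 A3 EE B6 85 F0 92 85 B8.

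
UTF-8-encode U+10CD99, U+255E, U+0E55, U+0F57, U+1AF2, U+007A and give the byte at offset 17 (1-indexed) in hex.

0x7A

1-indexed offset 17 is 0-indexed offset 16.
U+10CD99 → 4-byte form F4 8C B6 99 at offsets 0–3.
U+255E → 3-byte form E2 95 9E at offsets 4–6.
U+0E55 → 3-byte form E0 B9 95 at offsets 7–9.
U+0F57 → 3-byte form E0 BD 97 at offsets 10–12.
U+1AF2 → 3-byte form E1 AB B2 at offsets 13–15.
U+007A → 1-byte form 7A at offsets 16–16.
Offset 16 falls in char 6's range; it's byte 1 of 7A = 0x7A.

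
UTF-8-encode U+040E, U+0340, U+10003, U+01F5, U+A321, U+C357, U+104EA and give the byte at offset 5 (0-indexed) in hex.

0x90

U+040E → 2-byte form D0 8E at offsets 0–1.
U+0340 → 2-byte form CD 80 at offsets 2–3.
U+10003 → 4-byte form F0 90 80 83 at offsets 4–7.
Offset 5 falls in char 3's range; it's byte 2 of F0 90 80 83 = 0x90.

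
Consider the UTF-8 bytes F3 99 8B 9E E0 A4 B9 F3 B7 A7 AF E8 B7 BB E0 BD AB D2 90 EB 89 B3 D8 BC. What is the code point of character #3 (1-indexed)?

U+F79EF

Offset 0: leading byte 0xF3 = 11110011 → 4-byte char #1 = F3 99 8B 9E.
Offset 4: leading byte 0xE0 = 11100000 → 3-byte char #2 = E0 A4 B9.
Offset 7: leading byte 0xF3 = 11110011 → 4-byte char #3 = F3 B7 A7 AF.
Leading byte 0xF3 = 11110011 matches 11110xxx → 4-byte sequence.
Byte 1: 0xF3 = 11110011, payload 011 (3 bits).
Byte 2: 0xB7 = 10110111 (10xxxxxx ✓), payload 110111.
Byte 3: 0xA7 = 10100111 (10xxxxxx ✓), payload 100111.
Byte 4: 0xAF = 10101111 (10xxxxxx ✓), payload 101111.
Concatenate: 011110111100111101111 = 0xF79EF (21 bits → U+F79EF).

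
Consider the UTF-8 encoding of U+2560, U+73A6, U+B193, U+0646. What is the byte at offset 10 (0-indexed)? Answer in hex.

U+2560 → 3-byte form E2 95 A0 at offsets 0–2.
U+73A6 → 3-byte form E7 8E A6 at offsets 3–5.
U+B193 → 3-byte form EB 86 93 at offsets 6–8.
U+0646 → 2-byte form D9 86 at offsets 9–10.
Offset 10 falls in char 4's range; it's byte 2 of D9 86 = 0x86.

0x86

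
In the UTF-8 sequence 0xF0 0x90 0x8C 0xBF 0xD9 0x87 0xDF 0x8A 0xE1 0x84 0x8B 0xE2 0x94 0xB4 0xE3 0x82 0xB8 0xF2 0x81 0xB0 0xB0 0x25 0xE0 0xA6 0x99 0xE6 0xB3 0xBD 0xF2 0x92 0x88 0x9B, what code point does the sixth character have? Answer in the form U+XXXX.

Offset 0: leading byte 0xF0 = 11110000 → 4-byte char #1 = F0 90 8C BF.
Offset 4: leading byte 0xD9 = 11011001 → 2-byte char #2 = D9 87.
Offset 6: leading byte 0xDF = 11011111 → 2-byte char #3 = DF 8A.
Offset 8: leading byte 0xE1 = 11100001 → 3-byte char #4 = E1 84 8B.
Offset 11: leading byte 0xE2 = 11100010 → 3-byte char #5 = E2 94 B4.
Offset 14: leading byte 0xE3 = 11100011 → 3-byte char #6 = E3 82 B8.
Leading byte 0xE3 = 11100011 matches 1110xxxx → 3-byte sequence.
Byte 1: 0xE3 = 11100011, payload 0011 (4 bits).
Byte 2: 0x82 = 10000010 (10xxxxxx ✓), payload 000010.
Byte 3: 0xB8 = 10111000 (10xxxxxx ✓), payload 111000.
Concatenate: 0011000010111000 = 0x30B8 (16 bits → U+30B8).

U+30B8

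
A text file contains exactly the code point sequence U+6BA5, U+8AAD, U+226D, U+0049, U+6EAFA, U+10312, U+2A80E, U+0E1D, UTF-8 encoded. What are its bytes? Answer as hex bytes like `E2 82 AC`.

E6 AE A5 E8 AA AD E2 89 AD 49 F1 AE AB BA F0 90 8C 92 F0 AA A0 8E E0 B8 9D

U+6BA5: 3-byte form → E6 AE A5.
U+8AAD: 3-byte form → E8 AA AD.
U+226D: 3-byte form → E2 89 AD.
U+0049: 1-byte form → 49.
U+6EAFA: 4-byte form → F1 AE AB BA.
U+10312: 4-byte form → F0 90 8C 92.
U+2A80E: 4-byte form → F0 AA A0 8E.
U+0E1D: 3-byte form → E0 B8 9D.
Concatenated (25 bytes): E6 AE A5 E8 AA AD E2 89 AD 49 F1 AE AB BA F0 90 8C 92 F0 AA A0 8E E0 B8 9D.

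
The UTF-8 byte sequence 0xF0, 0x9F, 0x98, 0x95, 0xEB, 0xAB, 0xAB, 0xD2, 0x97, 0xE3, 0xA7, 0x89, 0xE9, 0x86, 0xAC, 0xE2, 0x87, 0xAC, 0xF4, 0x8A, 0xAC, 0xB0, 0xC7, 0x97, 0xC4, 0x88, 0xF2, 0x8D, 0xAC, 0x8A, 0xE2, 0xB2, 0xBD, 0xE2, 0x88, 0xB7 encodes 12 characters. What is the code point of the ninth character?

Offset 0: leading byte 0xF0 = 11110000 → 4-byte char #1 = F0 9F 98 95.
Offset 4: leading byte 0xEB = 11101011 → 3-byte char #2 = EB AB AB.
Offset 7: leading byte 0xD2 = 11010010 → 2-byte char #3 = D2 97.
Offset 9: leading byte 0xE3 = 11100011 → 3-byte char #4 = E3 A7 89.
Offset 12: leading byte 0xE9 = 11101001 → 3-byte char #5 = E9 86 AC.
Offset 15: leading byte 0xE2 = 11100010 → 3-byte char #6 = E2 87 AC.
Offset 18: leading byte 0xF4 = 11110100 → 4-byte char #7 = F4 8A AC B0.
Offset 22: leading byte 0xC7 = 11000111 → 2-byte char #8 = C7 97.
Offset 24: leading byte 0xC4 = 11000100 → 2-byte char #9 = C4 88.
Leading byte 0xC4 = 11000100 matches 110xxxxx → 2-byte sequence.
Byte 1: 0xC4 = 11000100, payload 00100 (5 bits).
Byte 2: 0x88 = 10001000 (10xxxxxx ✓), payload 001000.
Concatenate: 00100001000 = 0x108 (11 bits → U+0108).

U+0108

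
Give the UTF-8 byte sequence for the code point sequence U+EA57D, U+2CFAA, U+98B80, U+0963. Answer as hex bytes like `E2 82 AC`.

U+EA57D: 4-byte form → F3 AA 95 BD.
U+2CFAA: 4-byte form → F0 AC BE AA.
U+98B80: 4-byte form → F2 98 AE 80.
U+0963: 3-byte form → E0 A5 A3.
Concatenated (15 bytes): F3 AA 95 BD F0 AC BE AA F2 98 AE 80 E0 A5 A3.

F3 AA 95 BD F0 AC BE AA F2 98 AE 80 E0 A5 A3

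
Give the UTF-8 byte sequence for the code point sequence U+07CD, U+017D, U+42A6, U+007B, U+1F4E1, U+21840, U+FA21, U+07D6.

U+07CD: 2-byte form → DF 8D.
U+017D: 2-byte form → C5 BD.
U+42A6: 3-byte form → E4 8A A6.
U+007B: 1-byte form → 7B.
U+1F4E1: 4-byte form → F0 9F 93 A1.
U+21840: 4-byte form → F0 A1 A1 80.
U+FA21: 3-byte form → EF A8 A1.
U+07D6: 2-byte form → DF 96.
Concatenated (21 bytes): DF 8D C5 BD E4 8A A6 7B F0 9F 93 A1 F0 A1 A1 80 EF A8 A1 DF 96.

DF 8D C5 BD E4 8A A6 7B F0 9F 93 A1 F0 A1 A1 80 EF A8 A1 DF 96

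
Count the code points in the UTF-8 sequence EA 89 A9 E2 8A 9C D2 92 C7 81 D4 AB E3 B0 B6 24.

7

Byte at offset 0: 0xEA = 11101010 → 3-byte char (#1). Advance 3.
Byte at offset 3: 0xE2 = 11100010 → 3-byte char (#2). Advance 3.
Byte at offset 6: 0xD2 = 11010010 → 2-byte char (#3). Advance 2.
Byte at offset 8: 0xC7 = 11000111 → 2-byte char (#4). Advance 2.
Byte at offset 10: 0xD4 = 11010100 → 2-byte char (#5). Advance 2.
Byte at offset 12: 0xE3 = 11100011 → 3-byte char (#6). Advance 3.
Byte at offset 15: 0x24 = 00100100 → 1-byte char (#7). Advance 1.
Reached end at offset 16 after 7 code points.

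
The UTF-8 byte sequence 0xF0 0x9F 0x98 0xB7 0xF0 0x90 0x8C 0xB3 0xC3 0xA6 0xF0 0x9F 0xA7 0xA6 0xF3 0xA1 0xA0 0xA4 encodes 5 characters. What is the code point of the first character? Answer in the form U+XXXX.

Offset 0: leading byte 0xF0 = 11110000 → 4-byte char #1 = F0 9F 98 B7.
Leading byte 0xF0 = 11110000 matches 11110xxx → 4-byte sequence.
Byte 1: 0xF0 = 11110000, payload 000 (3 bits).
Byte 2: 0x9F = 10011111 (10xxxxxx ✓), payload 011111.
Byte 3: 0x98 = 10011000 (10xxxxxx ✓), payload 011000.
Byte 4: 0xB7 = 10110111 (10xxxxxx ✓), payload 110111.
Concatenate: 000011111011000110111 = 0x1F637 (21 bits → U+1F637).

U+1F637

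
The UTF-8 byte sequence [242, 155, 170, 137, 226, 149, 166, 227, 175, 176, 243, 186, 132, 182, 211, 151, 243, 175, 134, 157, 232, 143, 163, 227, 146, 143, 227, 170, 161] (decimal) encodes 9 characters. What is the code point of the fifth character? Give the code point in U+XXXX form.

U+04D7

Offset 0: leading byte 0xF2 = 11110010 → 4-byte char #1 = F2 9B AA 89.
Offset 4: leading byte 0xE2 = 11100010 → 3-byte char #2 = E2 95 A6.
Offset 7: leading byte 0xE3 = 11100011 → 3-byte char #3 = E3 AF B0.
Offset 10: leading byte 0xF3 = 11110011 → 4-byte char #4 = F3 BA 84 B6.
Offset 14: leading byte 0xD3 = 11010011 → 2-byte char #5 = D3 97.
Leading byte 0xD3 = 11010011 matches 110xxxxx → 2-byte sequence.
Byte 1: 0xD3 = 11010011, payload 10011 (5 bits).
Byte 2: 0x97 = 10010111 (10xxxxxx ✓), payload 010111.
Concatenate: 10011010111 = 0x4D7 (11 bits → U+04D7).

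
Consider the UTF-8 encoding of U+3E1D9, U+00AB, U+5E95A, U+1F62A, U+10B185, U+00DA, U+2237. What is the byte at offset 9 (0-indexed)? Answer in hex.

0x9A

U+3E1D9 → 4-byte form F0 BE 87 99 at offsets 0–3.
U+00AB → 2-byte form C2 AB at offsets 4–5.
U+5E95A → 4-byte form F1 9E A5 9A at offsets 6–9.
Offset 9 falls in char 3's range; it's byte 4 of F1 9E A5 9A = 0x9A.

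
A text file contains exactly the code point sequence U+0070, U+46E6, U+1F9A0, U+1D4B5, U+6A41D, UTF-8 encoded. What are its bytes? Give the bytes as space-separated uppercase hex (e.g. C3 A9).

70 E4 9B A6 F0 9F A6 A0 F0 9D 92 B5 F1 AA 90 9D

U+0070: 1-byte form → 70.
U+46E6: 3-byte form → E4 9B A6.
U+1F9A0: 4-byte form → F0 9F A6 A0.
U+1D4B5: 4-byte form → F0 9D 92 B5.
U+6A41D: 4-byte form → F1 AA 90 9D.
Concatenated (16 bytes): 70 E4 9B A6 F0 9F A6 A0 F0 9D 92 B5 F1 AA 90 9D.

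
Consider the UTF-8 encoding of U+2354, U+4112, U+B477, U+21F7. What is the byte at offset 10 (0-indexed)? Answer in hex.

U+2354 → 3-byte form E2 8D 94 at offsets 0–2.
U+4112 → 3-byte form E4 84 92 at offsets 3–5.
U+B477 → 3-byte form EB 91 B7 at offsets 6–8.
U+21F7 → 3-byte form E2 87 B7 at offsets 9–11.
Offset 10 falls in char 4's range; it's byte 2 of E2 87 B7 = 0x87.

0x87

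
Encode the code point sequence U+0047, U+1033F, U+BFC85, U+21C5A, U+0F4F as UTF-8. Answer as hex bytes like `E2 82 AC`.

U+0047: 1-byte form → 47.
U+1033F: 4-byte form → F0 90 8C BF.
U+BFC85: 4-byte form → F2 BF B2 85.
U+21C5A: 4-byte form → F0 A1 B1 9A.
U+0F4F: 3-byte form → E0 BD 8F.
Concatenated (16 bytes): 47 F0 90 8C BF F2 BF B2 85 F0 A1 B1 9A E0 BD 8F.

47 F0 90 8C BF F2 BF B2 85 F0 A1 B1 9A E0 BD 8F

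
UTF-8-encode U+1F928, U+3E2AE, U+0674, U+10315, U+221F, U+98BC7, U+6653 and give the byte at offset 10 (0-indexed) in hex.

U+1F928 → 4-byte form F0 9F A4 A8 at offsets 0–3.
U+3E2AE → 4-byte form F0 BE 8A AE at offsets 4–7.
U+0674 → 2-byte form D9 B4 at offsets 8–9.
U+10315 → 4-byte form F0 90 8C 95 at offsets 10–13.
Offset 10 falls in char 4's range; it's byte 1 of F0 90 8C 95 = 0xF0.

0xF0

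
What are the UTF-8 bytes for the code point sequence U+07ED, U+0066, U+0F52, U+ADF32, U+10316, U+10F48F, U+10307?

DF AD 66 E0 BD 92 F2 AD BC B2 F0 90 8C 96 F4 8F 92 8F F0 90 8C 87

U+07ED: 2-byte form → DF AD.
U+0066: 1-byte form → 66.
U+0F52: 3-byte form → E0 BD 92.
U+ADF32: 4-byte form → F2 AD BC B2.
U+10316: 4-byte form → F0 90 8C 96.
U+10F48F: 4-byte form → F4 8F 92 8F.
U+10307: 4-byte form → F0 90 8C 87.
Concatenated (22 bytes): DF AD 66 E0 BD 92 F2 AD BC B2 F0 90 8C 96 F4 8F 92 8F F0 90 8C 87.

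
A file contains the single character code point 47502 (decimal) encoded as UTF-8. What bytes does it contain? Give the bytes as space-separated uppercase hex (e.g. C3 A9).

U+B98E = 0xB98E = 47502 decimal. In range U+0800–U+FFFF → 3-byte form: 1110xxxx 10xxxxxx 10xxxxxx.
Binary (16 bits): 1011100110001110.
Split 4+6+6: 1011 | 100110 | 001110.
Byte 1: 11101011 = 0xEB.
Byte 2: 10100110 = 0xA6.
Byte 3: 10001110 = 0x8E.

EB A6 8E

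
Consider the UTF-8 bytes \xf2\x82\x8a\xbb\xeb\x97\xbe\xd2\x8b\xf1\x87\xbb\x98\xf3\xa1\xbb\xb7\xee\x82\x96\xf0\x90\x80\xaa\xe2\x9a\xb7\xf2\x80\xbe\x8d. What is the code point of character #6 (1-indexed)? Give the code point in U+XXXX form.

Offset 0: leading byte 0xF2 = 11110010 → 4-byte char #1 = F2 82 8A BB.
Offset 4: leading byte 0xEB = 11101011 → 3-byte char #2 = EB 97 BE.
Offset 7: leading byte 0xD2 = 11010010 → 2-byte char #3 = D2 8B.
Offset 9: leading byte 0xF1 = 11110001 → 4-byte char #4 = F1 87 BB 98.
Offset 13: leading byte 0xF3 = 11110011 → 4-byte char #5 = F3 A1 BB B7.
Offset 17: leading byte 0xEE = 11101110 → 3-byte char #6 = EE 82 96.
Leading byte 0xEE = 11101110 matches 1110xxxx → 3-byte sequence.
Byte 1: 0xEE = 11101110, payload 1110 (4 bits).
Byte 2: 0x82 = 10000010 (10xxxxxx ✓), payload 000010.
Byte 3: 0x96 = 10010110 (10xxxxxx ✓), payload 010110.
Concatenate: 1110000010010110 = 0xE096 (16 bits → U+E096).

U+E096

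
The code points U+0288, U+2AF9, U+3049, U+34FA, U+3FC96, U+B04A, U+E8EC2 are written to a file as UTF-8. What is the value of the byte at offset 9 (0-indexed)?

0x93

U+0288 → 2-byte form CA 88 at offsets 0–1.
U+2AF9 → 3-byte form E2 AB B9 at offsets 2–4.
U+3049 → 3-byte form E3 81 89 at offsets 5–7.
U+34FA → 3-byte form E3 93 BA at offsets 8–10.
Offset 9 falls in char 4's range; it's byte 2 of E3 93 BA = 0x93.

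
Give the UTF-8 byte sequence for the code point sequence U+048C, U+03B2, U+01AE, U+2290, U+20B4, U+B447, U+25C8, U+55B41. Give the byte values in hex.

D2 8C CE B2 C6 AE E2 8A 90 E2 82 B4 EB 91 87 E2 97 88 F1 95 AD 81

U+048C: 2-byte form → D2 8C.
U+03B2: 2-byte form → CE B2.
U+01AE: 2-byte form → C6 AE.
U+2290: 3-byte form → E2 8A 90.
U+20B4: 3-byte form → E2 82 B4.
U+B447: 3-byte form → EB 91 87.
U+25C8: 3-byte form → E2 97 88.
U+55B41: 4-byte form → F1 95 AD 81.
Concatenated (22 bytes): D2 8C CE B2 C6 AE E2 8A 90 E2 82 B4 EB 91 87 E2 97 88 F1 95 AD 81.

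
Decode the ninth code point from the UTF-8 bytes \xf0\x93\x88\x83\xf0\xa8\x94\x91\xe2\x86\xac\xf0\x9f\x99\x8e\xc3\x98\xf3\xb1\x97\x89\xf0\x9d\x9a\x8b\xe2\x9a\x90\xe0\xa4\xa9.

U+0929

Offset 0: leading byte 0xF0 = 11110000 → 4-byte char #1 = F0 93 88 83.
Offset 4: leading byte 0xF0 = 11110000 → 4-byte char #2 = F0 A8 94 91.
Offset 8: leading byte 0xE2 = 11100010 → 3-byte char #3 = E2 86 AC.
Offset 11: leading byte 0xF0 = 11110000 → 4-byte char #4 = F0 9F 99 8E.
Offset 15: leading byte 0xC3 = 11000011 → 2-byte char #5 = C3 98.
Offset 17: leading byte 0xF3 = 11110011 → 4-byte char #6 = F3 B1 97 89.
Offset 21: leading byte 0xF0 = 11110000 → 4-byte char #7 = F0 9D 9A 8B.
Offset 25: leading byte 0xE2 = 11100010 → 3-byte char #8 = E2 9A 90.
Offset 28: leading byte 0xE0 = 11100000 → 3-byte char #9 = E0 A4 A9.
Leading byte 0xE0 = 11100000 matches 1110xxxx → 3-byte sequence.
Byte 1: 0xE0 = 11100000, payload 0000 (4 bits).
Byte 2: 0xA4 = 10100100 (10xxxxxx ✓), payload 100100.
Byte 3: 0xA9 = 10101001 (10xxxxxx ✓), payload 101001.
Concatenate: 0000100100101001 = 0x929 (16 bits → U+0929).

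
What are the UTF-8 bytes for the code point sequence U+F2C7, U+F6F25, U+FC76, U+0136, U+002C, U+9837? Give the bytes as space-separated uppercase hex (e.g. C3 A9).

EF 8B 87 F3 B6 BC A5 EF B1 B6 C4 B6 2C E9 A0 B7

U+F2C7: 3-byte form → EF 8B 87.
U+F6F25: 4-byte form → F3 B6 BC A5.
U+FC76: 3-byte form → EF B1 B6.
U+0136: 2-byte form → C4 B6.
U+002C: 1-byte form → 2C.
U+9837: 3-byte form → E9 A0 B7.
Concatenated (16 bytes): EF 8B 87 F3 B6 BC A5 EF B1 B6 C4 B6 2C E9 A0 B7.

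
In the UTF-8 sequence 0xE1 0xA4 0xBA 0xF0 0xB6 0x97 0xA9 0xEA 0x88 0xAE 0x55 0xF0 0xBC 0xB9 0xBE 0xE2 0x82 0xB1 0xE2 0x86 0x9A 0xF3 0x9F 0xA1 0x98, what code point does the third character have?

U+A22E

Offset 0: leading byte 0xE1 = 11100001 → 3-byte char #1 = E1 A4 BA.
Offset 3: leading byte 0xF0 = 11110000 → 4-byte char #2 = F0 B6 97 A9.
Offset 7: leading byte 0xEA = 11101010 → 3-byte char #3 = EA 88 AE.
Leading byte 0xEA = 11101010 matches 1110xxxx → 3-byte sequence.
Byte 1: 0xEA = 11101010, payload 1010 (4 bits).
Byte 2: 0x88 = 10001000 (10xxxxxx ✓), payload 001000.
Byte 3: 0xAE = 10101110 (10xxxxxx ✓), payload 101110.
Concatenate: 1010001000101110 = 0xA22E (16 bits → U+A22E).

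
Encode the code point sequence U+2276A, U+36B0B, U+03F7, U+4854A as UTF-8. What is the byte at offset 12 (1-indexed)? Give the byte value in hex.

1-indexed offset 12 is 0-indexed offset 11.
U+2276A → 4-byte form F0 A2 9D AA at offsets 0–3.
U+36B0B → 4-byte form F0 B6 AC 8B at offsets 4–7.
U+03F7 → 2-byte form CF B7 at offsets 8–9.
U+4854A → 4-byte form F1 88 95 8A at offsets 10–13.
Offset 11 falls in char 4's range; it's byte 2 of F1 88 95 8A = 0x88.

0x88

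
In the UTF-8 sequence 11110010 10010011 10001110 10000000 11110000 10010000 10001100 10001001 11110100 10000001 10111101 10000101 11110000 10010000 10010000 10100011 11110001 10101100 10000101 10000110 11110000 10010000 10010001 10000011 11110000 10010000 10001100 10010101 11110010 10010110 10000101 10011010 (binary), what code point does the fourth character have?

Offset 0: leading byte 0xF2 = 11110010 → 4-byte char #1 = F2 93 8E 80.
Offset 4: leading byte 0xF0 = 11110000 → 4-byte char #2 = F0 90 8C 89.
Offset 8: leading byte 0xF4 = 11110100 → 4-byte char #3 = F4 81 BD 85.
Offset 12: leading byte 0xF0 = 11110000 → 4-byte char #4 = F0 90 90 A3.
Leading byte 0xF0 = 11110000 matches 11110xxx → 4-byte sequence.
Byte 1: 0xF0 = 11110000, payload 000 (3 bits).
Byte 2: 0x90 = 10010000 (10xxxxxx ✓), payload 010000.
Byte 3: 0x90 = 10010000 (10xxxxxx ✓), payload 010000.
Byte 4: 0xA3 = 10100011 (10xxxxxx ✓), payload 100011.
Concatenate: 000010000010000100011 = 0x10423 (21 bits → U+10423).

U+10423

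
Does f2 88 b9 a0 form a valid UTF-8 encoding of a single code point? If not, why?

valid

Leading byte 0xF2 = 11110010 → 4-byte form.
Continuation bytes 0x88=10001000, 0xB9=10111001, 0xA0=10100000 all match 10xxxxxx.
Decoded value 0x88E60 is ≥ 0x10000 (shortest form) and not a surrogate.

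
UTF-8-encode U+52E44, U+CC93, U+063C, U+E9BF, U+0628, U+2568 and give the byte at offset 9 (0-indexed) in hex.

0xEE

U+52E44 → 4-byte form F1 92 B9 84 at offsets 0–3.
U+CC93 → 3-byte form EC B2 93 at offsets 4–6.
U+063C → 2-byte form D8 BC at offsets 7–8.
U+E9BF → 3-byte form EE A6 BF at offsets 9–11.
Offset 9 falls in char 4's range; it's byte 1 of EE A6 BF = 0xEE.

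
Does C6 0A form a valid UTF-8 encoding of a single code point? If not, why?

invalid (non-continuation byte where continuation expected)

Leading byte 0xC6 = 11000110 → 2-byte form.
Byte 2 is 0x0A = 00001010, which is not 10xxxxxx — expected a continuation byte.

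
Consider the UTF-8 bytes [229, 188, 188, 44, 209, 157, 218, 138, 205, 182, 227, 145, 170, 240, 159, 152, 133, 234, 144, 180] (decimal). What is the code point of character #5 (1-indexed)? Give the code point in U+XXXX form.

U+0376

Offset 0: leading byte 0xE5 = 11100101 → 3-byte char #1 = E5 BC BC.
Offset 3: leading byte 0x2C = 00101100 → 1-byte char #2 = 2C.
Offset 4: leading byte 0xD1 = 11010001 → 2-byte char #3 = D1 9D.
Offset 6: leading byte 0xDA = 11011010 → 2-byte char #4 = DA 8A.
Offset 8: leading byte 0xCD = 11001101 → 2-byte char #5 = CD B6.
Leading byte 0xCD = 11001101 matches 110xxxxx → 2-byte sequence.
Byte 1: 0xCD = 11001101, payload 01101 (5 bits).
Byte 2: 0xB6 = 10110110 (10xxxxxx ✓), payload 110110.
Concatenate: 01101110110 = 0x376 (11 bits → U+0376).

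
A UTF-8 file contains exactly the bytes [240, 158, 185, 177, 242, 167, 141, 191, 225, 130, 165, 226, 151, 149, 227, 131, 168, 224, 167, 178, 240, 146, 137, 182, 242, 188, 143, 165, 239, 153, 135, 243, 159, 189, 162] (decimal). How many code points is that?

10

Byte at offset 0: 0xF0 = 11110000 → 4-byte char (#1). Advance 4.
Byte at offset 4: 0xF2 = 11110010 → 4-byte char (#2). Advance 4.
Byte at offset 8: 0xE1 = 11100001 → 3-byte char (#3). Advance 3.
Byte at offset 11: 0xE2 = 11100010 → 3-byte char (#4). Advance 3.
Byte at offset 14: 0xE3 = 11100011 → 3-byte char (#5). Advance 3.
Byte at offset 17: 0xE0 = 11100000 → 3-byte char (#6). Advance 3.
Byte at offset 20: 0xF0 = 11110000 → 4-byte char (#7). Advance 4.
Byte at offset 24: 0xF2 = 11110010 → 4-byte char (#8). Advance 4.
Byte at offset 28: 0xEF = 11101111 → 3-byte char (#9). Advance 3.
Byte at offset 31: 0xF3 = 11110011 → 4-byte char (#10). Advance 4.
Reached end at offset 35 after 10 code points.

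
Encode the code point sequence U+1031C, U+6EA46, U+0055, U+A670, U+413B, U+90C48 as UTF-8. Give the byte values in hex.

U+1031C: 4-byte form → F0 90 8C 9C.
U+6EA46: 4-byte form → F1 AE A9 86.
U+0055: 1-byte form → 55.
U+A670: 3-byte form → EA 99 B0.
U+413B: 3-byte form → E4 84 BB.
U+90C48: 4-byte form → F2 90 B1 88.
Concatenated (19 bytes): F0 90 8C 9C F1 AE A9 86 55 EA 99 B0 E4 84 BB F2 90 B1 88.

F0 90 8C 9C F1 AE A9 86 55 EA 99 B0 E4 84 BB F2 90 B1 88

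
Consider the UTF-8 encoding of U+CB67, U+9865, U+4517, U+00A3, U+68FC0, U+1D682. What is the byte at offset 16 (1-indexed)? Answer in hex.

1-indexed offset 16 is 0-indexed offset 15.
U+CB67 → 3-byte form EC AD A7 at offsets 0–2.
U+9865 → 3-byte form E9 A1 A5 at offsets 3–5.
U+4517 → 3-byte form E4 94 97 at offsets 6–8.
U+00A3 → 2-byte form C2 A3 at offsets 9–10.
U+68FC0 → 4-byte form F1 A8 BF 80 at offsets 11–14.
U+1D682 → 4-byte form F0 9D 9A 82 at offsets 15–18.
Offset 15 falls in char 6's range; it's byte 1 of F0 9D 9A 82 = 0xF0.

0xF0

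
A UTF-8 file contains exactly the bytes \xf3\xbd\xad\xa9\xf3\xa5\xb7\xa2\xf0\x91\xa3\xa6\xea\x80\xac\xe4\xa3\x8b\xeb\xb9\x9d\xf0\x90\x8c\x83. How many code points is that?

7

Byte at offset 0: 0xF3 = 11110011 → 4-byte char (#1). Advance 4.
Byte at offset 4: 0xF3 = 11110011 → 4-byte char (#2). Advance 4.
Byte at offset 8: 0xF0 = 11110000 → 4-byte char (#3). Advance 4.
Byte at offset 12: 0xEA = 11101010 → 3-byte char (#4). Advance 3.
Byte at offset 15: 0xE4 = 11100100 → 3-byte char (#5). Advance 3.
Byte at offset 18: 0xEB = 11101011 → 3-byte char (#6). Advance 3.
Byte at offset 21: 0xF0 = 11110000 → 4-byte char (#7). Advance 4.
Reached end at offset 25 after 7 code points.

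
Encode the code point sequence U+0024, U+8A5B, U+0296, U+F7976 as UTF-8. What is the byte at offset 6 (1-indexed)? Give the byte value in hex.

1-indexed offset 6 is 0-indexed offset 5.
U+0024 → 1-byte form 24 at offsets 0–0.
U+8A5B → 3-byte form E8 A9 9B at offsets 1–3.
U+0296 → 2-byte form CA 96 at offsets 4–5.
Offset 5 falls in char 3's range; it's byte 2 of CA 96 = 0x96.

0x96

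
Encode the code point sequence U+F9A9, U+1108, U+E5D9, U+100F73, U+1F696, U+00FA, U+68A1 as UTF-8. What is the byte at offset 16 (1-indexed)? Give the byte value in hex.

0x9A

1-indexed offset 16 is 0-indexed offset 15.
U+F9A9 → 3-byte form EF A6 A9 at offsets 0–2.
U+1108 → 3-byte form E1 84 88 at offsets 3–5.
U+E5D9 → 3-byte form EE 97 99 at offsets 6–8.
U+100F73 → 4-byte form F4 80 BD B3 at offsets 9–12.
U+1F696 → 4-byte form F0 9F 9A 96 at offsets 13–16.
Offset 15 falls in char 5's range; it's byte 3 of F0 9F 9A 96 = 0x9A.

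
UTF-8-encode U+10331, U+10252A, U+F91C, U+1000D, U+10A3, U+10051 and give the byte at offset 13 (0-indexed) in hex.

0x80

U+10331 → 4-byte form F0 90 8C B1 at offsets 0–3.
U+10252A → 4-byte form F4 82 94 AA at offsets 4–7.
U+F91C → 3-byte form EF A4 9C at offsets 8–10.
U+1000D → 4-byte form F0 90 80 8D at offsets 11–14.
Offset 13 falls in char 4's range; it's byte 3 of F0 90 80 8D = 0x80.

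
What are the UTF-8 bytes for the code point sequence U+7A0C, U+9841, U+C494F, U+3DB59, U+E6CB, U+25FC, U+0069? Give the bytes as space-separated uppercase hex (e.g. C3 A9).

E7 A8 8C E9 A1 81 F3 84 A5 8F F0 BD AD 99 EE 9B 8B E2 97 BC 69

U+7A0C: 3-byte form → E7 A8 8C.
U+9841: 3-byte form → E9 A1 81.
U+C494F: 4-byte form → F3 84 A5 8F.
U+3DB59: 4-byte form → F0 BD AD 99.
U+E6CB: 3-byte form → EE 9B 8B.
U+25FC: 3-byte form → E2 97 BC.
U+0069: 1-byte form → 69.
Concatenated (21 bytes): E7 A8 8C E9 A1 81 F3 84 A5 8F F0 BD AD 99 EE 9B 8B E2 97 BC 69.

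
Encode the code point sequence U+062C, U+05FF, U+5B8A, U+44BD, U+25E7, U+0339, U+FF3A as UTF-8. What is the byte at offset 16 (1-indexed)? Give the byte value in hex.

1-indexed offset 16 is 0-indexed offset 15.
U+062C → 2-byte form D8 AC at offsets 0–1.
U+05FF → 2-byte form D7 BF at offsets 2–3.
U+5B8A → 3-byte form E5 AE 8A at offsets 4–6.
U+44BD → 3-byte form E4 92 BD at offsets 7–9.
U+25E7 → 3-byte form E2 97 A7 at offsets 10–12.
U+0339 → 2-byte form CC B9 at offsets 13–14.
U+FF3A → 3-byte form EF BC BA at offsets 15–17.
Offset 15 falls in char 7's range; it's byte 1 of EF BC BA = 0xEF.

0xEF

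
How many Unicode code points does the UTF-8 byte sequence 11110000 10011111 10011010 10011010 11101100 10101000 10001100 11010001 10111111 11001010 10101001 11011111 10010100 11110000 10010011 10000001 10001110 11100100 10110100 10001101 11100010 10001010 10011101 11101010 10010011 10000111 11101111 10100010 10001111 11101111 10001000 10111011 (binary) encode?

11

Byte at offset 0: 0xF0 = 11110000 → 4-byte char (#1). Advance 4.
Byte at offset 4: 0xEC = 11101100 → 3-byte char (#2). Advance 3.
Byte at offset 7: 0xD1 = 11010001 → 2-byte char (#3). Advance 2.
Byte at offset 9: 0xCA = 11001010 → 2-byte char (#4). Advance 2.
Byte at offset 11: 0xDF = 11011111 → 2-byte char (#5). Advance 2.
Byte at offset 13: 0xF0 = 11110000 → 4-byte char (#6). Advance 4.
Byte at offset 17: 0xE4 = 11100100 → 3-byte char (#7). Advance 3.
Byte at offset 20: 0xE2 = 11100010 → 3-byte char (#8). Advance 3.
Byte at offset 23: 0xEA = 11101010 → 3-byte char (#9). Advance 3.
Byte at offset 26: 0xEF = 11101111 → 3-byte char (#10). Advance 3.
Byte at offset 29: 0xEF = 11101111 → 3-byte char (#11). Advance 3.
Reached end at offset 32 after 11 code points.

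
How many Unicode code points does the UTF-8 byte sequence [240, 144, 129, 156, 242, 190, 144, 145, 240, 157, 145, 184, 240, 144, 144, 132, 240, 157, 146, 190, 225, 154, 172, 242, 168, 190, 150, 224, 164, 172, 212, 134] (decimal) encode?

Byte at offset 0: 0xF0 = 11110000 → 4-byte char (#1). Advance 4.
Byte at offset 4: 0xF2 = 11110010 → 4-byte char (#2). Advance 4.
Byte at offset 8: 0xF0 = 11110000 → 4-byte char (#3). Advance 4.
Byte at offset 12: 0xF0 = 11110000 → 4-byte char (#4). Advance 4.
Byte at offset 16: 0xF0 = 11110000 → 4-byte char (#5). Advance 4.
Byte at offset 20: 0xE1 = 11100001 → 3-byte char (#6). Advance 3.
Byte at offset 23: 0xF2 = 11110010 → 4-byte char (#7). Advance 4.
Byte at offset 27: 0xE0 = 11100000 → 3-byte char (#8). Advance 3.
Byte at offset 30: 0xD4 = 11010100 → 2-byte char (#9). Advance 2.
Reached end at offset 32 after 9 code points.

9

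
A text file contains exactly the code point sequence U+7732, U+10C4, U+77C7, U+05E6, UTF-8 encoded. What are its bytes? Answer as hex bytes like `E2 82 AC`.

E7 9C B2 E1 83 84 E7 9F 87 D7 A6

U+7732: 3-byte form → E7 9C B2.
U+10C4: 3-byte form → E1 83 84.
U+77C7: 3-byte form → E7 9F 87.
U+05E6: 2-byte form → D7 A6.
Concatenated (11 bytes): E7 9C B2 E1 83 84 E7 9F 87 D7 A6.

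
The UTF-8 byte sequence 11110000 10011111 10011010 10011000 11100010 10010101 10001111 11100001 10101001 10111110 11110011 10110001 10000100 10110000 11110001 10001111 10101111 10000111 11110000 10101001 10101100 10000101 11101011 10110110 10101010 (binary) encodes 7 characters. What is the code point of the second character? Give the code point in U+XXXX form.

U+254F

Offset 0: leading byte 0xF0 = 11110000 → 4-byte char #1 = F0 9F 9A 98.
Offset 4: leading byte 0xE2 = 11100010 → 3-byte char #2 = E2 95 8F.
Leading byte 0xE2 = 11100010 matches 1110xxxx → 3-byte sequence.
Byte 1: 0xE2 = 11100010, payload 0010 (4 bits).
Byte 2: 0x95 = 10010101 (10xxxxxx ✓), payload 010101.
Byte 3: 0x8F = 10001111 (10xxxxxx ✓), payload 001111.
Concatenate: 0010010101001111 = 0x254F (16 bits → U+254F).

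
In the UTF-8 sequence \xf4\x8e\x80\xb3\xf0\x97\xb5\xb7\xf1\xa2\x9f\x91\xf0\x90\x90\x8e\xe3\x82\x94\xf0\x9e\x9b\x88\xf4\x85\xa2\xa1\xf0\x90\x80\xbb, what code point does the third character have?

U+627D1

Offset 0: leading byte 0xF4 = 11110100 → 4-byte char #1 = F4 8E 80 B3.
Offset 4: leading byte 0xF0 = 11110000 → 4-byte char #2 = F0 97 B5 B7.
Offset 8: leading byte 0xF1 = 11110001 → 4-byte char #3 = F1 A2 9F 91.
Leading byte 0xF1 = 11110001 matches 11110xxx → 4-byte sequence.
Byte 1: 0xF1 = 11110001, payload 001 (3 bits).
Byte 2: 0xA2 = 10100010 (10xxxxxx ✓), payload 100010.
Byte 3: 0x9F = 10011111 (10xxxxxx ✓), payload 011111.
Byte 4: 0x91 = 10010001 (10xxxxxx ✓), payload 010001.
Concatenate: 001100010011111010001 = 0x627D1 (21 bits → U+627D1).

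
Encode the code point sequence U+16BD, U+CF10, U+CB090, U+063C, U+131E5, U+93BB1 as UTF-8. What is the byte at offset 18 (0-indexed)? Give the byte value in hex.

U+16BD → 3-byte form E1 9A BD at offsets 0–2.
U+CF10 → 3-byte form EC BC 90 at offsets 3–5.
U+CB090 → 4-byte form F3 8B 82 90 at offsets 6–9.
U+063C → 2-byte form D8 BC at offsets 10–11.
U+131E5 → 4-byte form F0 93 87 A5 at offsets 12–15.
U+93BB1 → 4-byte form F2 93 AE B1 at offsets 16–19.
Offset 18 falls in char 6's range; it's byte 3 of F2 93 AE B1 = 0xAE.

0xAE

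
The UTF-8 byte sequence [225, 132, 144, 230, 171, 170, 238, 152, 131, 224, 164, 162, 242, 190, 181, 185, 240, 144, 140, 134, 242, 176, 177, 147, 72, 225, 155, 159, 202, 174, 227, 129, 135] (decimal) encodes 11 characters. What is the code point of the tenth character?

Offset 0: leading byte 0xE1 = 11100001 → 3-byte char #1 = E1 84 90.
Offset 3: leading byte 0xE6 = 11100110 → 3-byte char #2 = E6 AB AA.
Offset 6: leading byte 0xEE = 11101110 → 3-byte char #3 = EE 98 83.
Offset 9: leading byte 0xE0 = 11100000 → 3-byte char #4 = E0 A4 A2.
Offset 12: leading byte 0xF2 = 11110010 → 4-byte char #5 = F2 BE B5 B9.
Offset 16: leading byte 0xF0 = 11110000 → 4-byte char #6 = F0 90 8C 86.
Offset 20: leading byte 0xF2 = 11110010 → 4-byte char #7 = F2 B0 B1 93.
Offset 24: leading byte 0x48 = 01001000 → 1-byte char #8 = 48.
Offset 25: leading byte 0xE1 = 11100001 → 3-byte char #9 = E1 9B 9F.
Offset 28: leading byte 0xCA = 11001010 → 2-byte char #10 = CA AE.
Leading byte 0xCA = 11001010 matches 110xxxxx → 2-byte sequence.
Byte 1: 0xCA = 11001010, payload 01010 (5 bits).
Byte 2: 0xAE = 10101110 (10xxxxxx ✓), payload 101110.
Concatenate: 01010101110 = 0x2AE (11 bits → U+02AE).

U+02AE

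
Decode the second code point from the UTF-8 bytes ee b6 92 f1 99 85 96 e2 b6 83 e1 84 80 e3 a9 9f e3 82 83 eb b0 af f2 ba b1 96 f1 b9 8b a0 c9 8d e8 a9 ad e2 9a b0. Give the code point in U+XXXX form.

U+59156

Offset 0: leading byte 0xEE = 11101110 → 3-byte char #1 = EE B6 92.
Offset 3: leading byte 0xF1 = 11110001 → 4-byte char #2 = F1 99 85 96.
Leading byte 0xF1 = 11110001 matches 11110xxx → 4-byte sequence.
Byte 1: 0xF1 = 11110001, payload 001 (3 bits).
Byte 2: 0x99 = 10011001 (10xxxxxx ✓), payload 011001.
Byte 3: 0x85 = 10000101 (10xxxxxx ✓), payload 000101.
Byte 4: 0x96 = 10010110 (10xxxxxx ✓), payload 010110.
Concatenate: 001011001000101010110 = 0x59156 (21 bits → U+59156).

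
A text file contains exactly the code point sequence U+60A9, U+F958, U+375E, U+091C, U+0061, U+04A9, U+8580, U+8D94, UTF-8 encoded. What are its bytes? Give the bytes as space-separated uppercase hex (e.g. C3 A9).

U+60A9: 3-byte form → E6 82 A9.
U+F958: 3-byte form → EF A5 98.
U+375E: 3-byte form → E3 9D 9E.
U+091C: 3-byte form → E0 A4 9C.
U+0061: 1-byte form → 61.
U+04A9: 2-byte form → D2 A9.
U+8580: 3-byte form → E8 96 80.
U+8D94: 3-byte form → E8 B6 94.
Concatenated (21 bytes): E6 82 A9 EF A5 98 E3 9D 9E E0 A4 9C 61 D2 A9 E8 96 80 E8 B6 94.

E6 82 A9 EF A5 98 E3 9D 9E E0 A4 9C 61 D2 A9 E8 96 80 E8 B6 94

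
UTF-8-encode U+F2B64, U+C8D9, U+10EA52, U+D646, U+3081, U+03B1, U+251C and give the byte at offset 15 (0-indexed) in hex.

0x82

U+F2B64 → 4-byte form F3 B2 AD A4 at offsets 0–3.
U+C8D9 → 3-byte form EC A3 99 at offsets 4–6.
U+10EA52 → 4-byte form F4 8E A9 92 at offsets 7–10.
U+D646 → 3-byte form ED 99 86 at offsets 11–13.
U+3081 → 3-byte form E3 82 81 at offsets 14–16.
Offset 15 falls in char 5's range; it's byte 2 of E3 82 81 = 0x82.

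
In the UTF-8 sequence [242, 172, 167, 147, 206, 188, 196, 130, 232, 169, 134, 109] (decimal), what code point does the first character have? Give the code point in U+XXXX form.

U+AC9D3

Offset 0: leading byte 0xF2 = 11110010 → 4-byte char #1 = F2 AC A7 93.
Leading byte 0xF2 = 11110010 matches 11110xxx → 4-byte sequence.
Byte 1: 0xF2 = 11110010, payload 010 (3 bits).
Byte 2: 0xAC = 10101100 (10xxxxxx ✓), payload 101100.
Byte 3: 0xA7 = 10100111 (10xxxxxx ✓), payload 100111.
Byte 4: 0x93 = 10010011 (10xxxxxx ✓), payload 010011.
Concatenate: 010101100100111010011 = 0xAC9D3 (21 bits → U+AC9D3).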